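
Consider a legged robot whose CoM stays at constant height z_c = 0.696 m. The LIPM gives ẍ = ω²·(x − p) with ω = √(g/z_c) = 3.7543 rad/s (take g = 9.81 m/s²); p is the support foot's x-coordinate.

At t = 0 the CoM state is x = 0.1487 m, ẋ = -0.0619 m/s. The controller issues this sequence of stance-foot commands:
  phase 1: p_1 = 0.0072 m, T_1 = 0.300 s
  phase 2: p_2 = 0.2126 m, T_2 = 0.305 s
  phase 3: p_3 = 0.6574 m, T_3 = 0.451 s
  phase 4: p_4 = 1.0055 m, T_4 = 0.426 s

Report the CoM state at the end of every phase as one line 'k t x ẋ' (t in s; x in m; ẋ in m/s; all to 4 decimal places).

phase 1: p=0.0072, T=0.300, ωT=1.126290, cosh=1.704213, sinh=1.379979; start (x,ẋ)=(0.148700, -0.061900) → end (x,ẋ)=(0.225593, 0.627600)
phase 2: p=0.2126, T=0.305, ωT=1.145061, cosh=1.730419, sinh=1.412215; start (x,ẋ)=(0.225593, 0.627600) → end (x,ẋ)=(0.471162, 1.154902)
phase 3: p=0.6574, T=0.451, ωT=1.693189, cosh=2.810362, sinh=2.626430; start (x,ẋ)=(0.471162, 1.154902) → end (x,ẋ)=(0.941949, 1.409308)
phase 4: p=1.0055, T=0.426, ωT=1.599332, cosh=2.575878, sinh=2.373846; start (x,ẋ)=(0.941949, 1.409308) → end (x,ẋ)=(1.732906, 3.063827)

1 0.3000 0.2256 0.6276
2 0.6050 0.4712 1.1549
3 1.0560 0.9419 1.4093
4 1.4820 1.7329 3.0638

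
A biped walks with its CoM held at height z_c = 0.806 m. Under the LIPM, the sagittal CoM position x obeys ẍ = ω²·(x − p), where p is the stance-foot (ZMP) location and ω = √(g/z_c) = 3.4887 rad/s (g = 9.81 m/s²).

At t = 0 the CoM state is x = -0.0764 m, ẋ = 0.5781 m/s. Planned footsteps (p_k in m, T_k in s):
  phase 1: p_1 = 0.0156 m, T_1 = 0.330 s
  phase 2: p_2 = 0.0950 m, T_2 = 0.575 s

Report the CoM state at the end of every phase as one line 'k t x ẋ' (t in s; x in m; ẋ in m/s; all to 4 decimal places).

1 0.3300 0.0914 0.5487
2 0.9050 0.6554 2.0304

phase 1: p=0.0156, T=0.330, ωT=1.151271, cosh=1.739222, sinh=1.422987; start (x,ẋ)=(-0.076400, 0.578100) → end (x,ẋ)=(0.091390, 0.548722)
phase 2: p=0.0950, T=0.575, ωT=2.006003, cosh=3.784034, sinh=3.649508; start (x,ẋ)=(0.091390, 0.548722) → end (x,ẋ)=(0.655353, 2.030415)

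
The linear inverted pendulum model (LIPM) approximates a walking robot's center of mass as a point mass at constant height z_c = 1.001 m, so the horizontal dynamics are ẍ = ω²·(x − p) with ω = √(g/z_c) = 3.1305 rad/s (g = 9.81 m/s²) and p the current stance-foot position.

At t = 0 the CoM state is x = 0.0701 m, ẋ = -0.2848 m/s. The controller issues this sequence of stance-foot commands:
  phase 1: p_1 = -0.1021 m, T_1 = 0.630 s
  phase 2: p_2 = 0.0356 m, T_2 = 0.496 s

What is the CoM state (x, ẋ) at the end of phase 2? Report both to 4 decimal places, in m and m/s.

x = 1.0785, ẋ = 3.3317

phase 1: p=-0.1021, T=0.630, ωT=1.972215, cosh=3.662863, sinh=3.523714; start (x,ẋ)=(0.070100, -0.284800) → end (x,ẋ)=(0.208072, 0.856353)
phase 2: p=0.0356, T=0.496, ωT=1.552728, cosh=2.468005, sinh=2.256335; start (x,ẋ)=(0.208072, 0.856353) → end (x,ẋ)=(1.078485, 3.331731)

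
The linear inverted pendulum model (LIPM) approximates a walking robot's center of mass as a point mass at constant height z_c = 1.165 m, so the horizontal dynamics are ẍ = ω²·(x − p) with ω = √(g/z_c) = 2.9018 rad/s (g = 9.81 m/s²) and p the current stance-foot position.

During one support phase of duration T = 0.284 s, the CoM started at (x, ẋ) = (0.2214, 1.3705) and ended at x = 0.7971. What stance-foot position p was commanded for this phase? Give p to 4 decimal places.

ωT = 2.9018·0.284 = 0.824111; cosh(ωT) = 1.359239, sinh(ωT) = 0.920614
x(T) = p + (x₀−p)·cosh(ωT) + (ẋ₀/ω)·sinh(ωT) ⇒ p·(1 − cosh) = x(T) − x₀·cosh − (ẋ₀/ω)·sinh
numerator   = 0.7971 − (0.2214)·1.359239 − (1.3705/2.9018)·0.920614 = 0.061365
denominator = 1 − 1.359239 = -0.359239
p = 0.061365 / -0.359239 = -0.1708

p = -0.1708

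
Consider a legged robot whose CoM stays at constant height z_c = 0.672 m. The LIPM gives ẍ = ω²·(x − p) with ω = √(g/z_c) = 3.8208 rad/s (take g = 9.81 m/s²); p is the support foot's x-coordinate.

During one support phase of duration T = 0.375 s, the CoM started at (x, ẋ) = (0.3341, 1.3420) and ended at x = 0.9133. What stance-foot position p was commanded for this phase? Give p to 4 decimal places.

p = 0.4286

ωT = 3.8208·0.375 = 1.432800; cosh(ωT) = 2.214528, sinh(ωT) = 1.975888
x(T) = p + (x₀−p)·cosh(ωT) + (ẋ₀/ω)·sinh(ωT) ⇒ p·(1 − cosh) = x(T) − x₀·cosh − (ẋ₀/ω)·sinh
numerator   = 0.9133 − (0.3341)·2.214528 − (1.3420/3.8208)·1.975888 = -0.520575
denominator = 1 − 2.214528 = -1.214528
p = -0.520575 / -1.214528 = 0.4286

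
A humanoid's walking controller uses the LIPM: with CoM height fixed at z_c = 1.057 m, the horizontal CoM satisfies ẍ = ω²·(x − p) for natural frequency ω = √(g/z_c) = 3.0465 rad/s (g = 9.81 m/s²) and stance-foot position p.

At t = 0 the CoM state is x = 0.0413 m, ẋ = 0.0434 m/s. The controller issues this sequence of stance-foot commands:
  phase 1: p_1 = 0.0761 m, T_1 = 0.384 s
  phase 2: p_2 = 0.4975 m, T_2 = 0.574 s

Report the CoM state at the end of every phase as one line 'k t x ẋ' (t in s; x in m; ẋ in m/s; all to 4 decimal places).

1 0.3840 0.0354 -0.0777
2 0.9580 -0.9417 -4.1530

phase 1: p=0.0761, T=0.384, ωT=1.169856, cosh=1.765970, sinh=1.455559; start (x,ẋ)=(0.041300, 0.043400) → end (x,ẋ)=(0.035380, -0.077673)
phase 2: p=0.4975, T=0.574, ωT=1.748691, cosh=2.960538, sinh=2.786537; start (x,ẋ)=(0.035380, -0.077673) → end (x,ẋ)=(-0.941669, -4.152975)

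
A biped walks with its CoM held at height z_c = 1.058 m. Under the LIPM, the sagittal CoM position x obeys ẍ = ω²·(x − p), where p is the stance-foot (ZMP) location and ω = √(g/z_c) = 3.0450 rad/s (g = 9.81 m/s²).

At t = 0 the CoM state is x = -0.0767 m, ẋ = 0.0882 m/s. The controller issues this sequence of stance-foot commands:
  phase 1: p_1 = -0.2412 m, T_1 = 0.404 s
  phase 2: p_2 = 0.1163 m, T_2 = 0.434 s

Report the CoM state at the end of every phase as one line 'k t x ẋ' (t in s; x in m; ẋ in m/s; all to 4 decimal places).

1 0.4040 0.1096 0.9476
2 0.8380 0.6447 1.8673

phase 1: p=-0.2412, T=0.404, ωT=1.230180, cosh=1.857043, sinh=1.564803; start (x,ẋ)=(-0.076700, 0.088200) → end (x,ẋ)=(0.109609, 0.947605)
phase 2: p=0.1163, T=0.434, ωT=1.321530, cosh=2.007940, sinh=1.741213; start (x,ẋ)=(0.109609, 0.947605) → end (x,ẋ)=(0.644731, 1.867257)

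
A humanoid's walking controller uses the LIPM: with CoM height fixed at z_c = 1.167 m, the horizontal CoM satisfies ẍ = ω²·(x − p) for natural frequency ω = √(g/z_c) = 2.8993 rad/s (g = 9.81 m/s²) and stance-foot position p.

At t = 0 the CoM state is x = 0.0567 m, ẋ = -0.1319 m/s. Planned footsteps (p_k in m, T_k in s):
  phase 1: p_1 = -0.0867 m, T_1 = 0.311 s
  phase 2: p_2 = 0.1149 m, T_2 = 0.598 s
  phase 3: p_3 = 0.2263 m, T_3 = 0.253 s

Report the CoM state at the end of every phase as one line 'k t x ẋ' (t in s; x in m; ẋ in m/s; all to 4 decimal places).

1 0.3110 0.0722 0.2385
2 0.9090 0.2160 0.3572
3 1.1620 0.3118 0.4337

phase 1: p=-0.0867, T=0.311, ωT=0.901682, cosh=1.434815, sinh=1.028929; start (x,ẋ)=(0.056700, -0.131900) → end (x,ẋ)=(0.072243, 0.238535)
phase 2: p=0.1149, T=0.598, ωT=1.733781, cosh=2.919320, sinh=2.742704; start (x,ẋ)=(0.072243, 0.238535) → end (x,ẋ)=(0.216021, 0.357152)
phase 3: p=0.2263, T=0.253, ωT=0.733523, cosh=1.281309, sinh=0.801095; start (x,ẋ)=(0.216021, 0.357152) → end (x,ẋ)=(0.311813, 0.433748)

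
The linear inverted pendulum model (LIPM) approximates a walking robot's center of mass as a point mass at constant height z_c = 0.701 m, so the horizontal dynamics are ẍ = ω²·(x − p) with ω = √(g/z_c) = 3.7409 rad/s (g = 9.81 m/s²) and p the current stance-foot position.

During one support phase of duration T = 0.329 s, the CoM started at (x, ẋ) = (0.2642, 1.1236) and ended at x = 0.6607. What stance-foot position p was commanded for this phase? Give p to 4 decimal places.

p = 0.3502

ωT = 3.7409·0.329 = 1.230756; cosh(ωT) = 1.857944, sinh(ωT) = 1.565873
x(T) = p + (x₀−p)·cosh(ωT) + (ẋ₀/ω)·sinh(ωT) ⇒ p·(1 − cosh) = x(T) − x₀·cosh − (ẋ₀/ω)·sinh
numerator   = 0.6607 − (0.2642)·1.857944 − (1.1236/3.7409)·1.565873 = -0.300487
denominator = 1 − 1.857944 = -0.857944
p = -0.300487 / -0.857944 = 0.3502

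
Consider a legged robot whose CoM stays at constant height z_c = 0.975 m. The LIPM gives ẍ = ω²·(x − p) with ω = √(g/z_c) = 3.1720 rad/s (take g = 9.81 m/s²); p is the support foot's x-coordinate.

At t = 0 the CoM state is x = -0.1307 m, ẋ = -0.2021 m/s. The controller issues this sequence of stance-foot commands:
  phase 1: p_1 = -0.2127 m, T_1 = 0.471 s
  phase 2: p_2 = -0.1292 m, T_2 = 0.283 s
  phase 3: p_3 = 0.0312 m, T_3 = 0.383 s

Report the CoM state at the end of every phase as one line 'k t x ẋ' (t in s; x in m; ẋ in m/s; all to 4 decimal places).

phase 1: p=-0.2127, T=0.471, ωT=1.494012, cosh=2.339702, sinh=2.115231; start (x,ẋ)=(-0.130700, -0.202100) → end (x,ẋ)=(-0.155614, 0.077326)
phase 2: p=-0.1292, T=0.283, ωT=0.897676, cosh=1.430705, sinh=1.023189; start (x,ẋ)=(-0.155614, 0.077326) → end (x,ẋ)=(-0.142047, 0.024904)
phase 3: p=0.0312, T=0.383, ωT=1.214876, cosh=1.833311, sinh=1.536565; start (x,ẋ)=(-0.142047, 0.024904) → end (x,ẋ)=(-0.274352, -0.798747)

1 0.4710 -0.1556 0.0773
2 0.7540 -0.1420 0.0249
3 1.1370 -0.2744 -0.7987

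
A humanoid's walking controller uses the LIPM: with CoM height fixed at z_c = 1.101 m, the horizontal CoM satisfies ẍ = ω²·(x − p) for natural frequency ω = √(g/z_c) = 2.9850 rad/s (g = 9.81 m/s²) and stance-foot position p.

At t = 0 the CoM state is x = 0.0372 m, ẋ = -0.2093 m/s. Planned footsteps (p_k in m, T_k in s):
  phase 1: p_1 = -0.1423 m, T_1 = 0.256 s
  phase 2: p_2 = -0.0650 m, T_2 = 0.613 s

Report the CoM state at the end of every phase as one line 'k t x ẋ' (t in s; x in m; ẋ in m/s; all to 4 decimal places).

phase 1: p=-0.1423, T=0.256, ωT=0.764160, cosh=1.306457, sinh=0.840733; start (x,ẋ)=(0.037200, -0.209300) → end (x,ẋ)=(0.033259, 0.177029)
phase 2: p=-0.0650, T=0.613, ωT=1.829805, cosh=3.196558, sinh=3.036113; start (x,ẋ)=(0.033259, 0.177029) → end (x,ẋ)=(0.429152, 1.456388)

1 0.2560 0.0333 0.1770
2 0.8690 0.4292 1.4564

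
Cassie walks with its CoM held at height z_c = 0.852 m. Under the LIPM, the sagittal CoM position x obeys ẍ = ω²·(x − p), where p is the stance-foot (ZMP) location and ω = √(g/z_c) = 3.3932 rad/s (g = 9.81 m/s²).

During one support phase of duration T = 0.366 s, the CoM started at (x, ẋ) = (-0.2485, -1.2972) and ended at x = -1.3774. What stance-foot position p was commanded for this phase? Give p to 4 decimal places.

p = 0.3481

ωT = 3.3932·0.366 = 1.241911; cosh(ωT) = 1.875528, sinh(ωT) = 1.586696
x(T) = p + (x₀−p)·cosh(ωT) + (ẋ₀/ω)·sinh(ωT) ⇒ p·(1 − cosh) = x(T) − x₀·cosh − (ẋ₀/ω)·sinh
numerator   = -1.3774 − (-0.2485)·1.875528 − (-1.2972/3.3932)·1.586696 = -0.304747
denominator = 1 − 1.875528 = -0.875528
p = -0.304747 / -0.875528 = 0.3481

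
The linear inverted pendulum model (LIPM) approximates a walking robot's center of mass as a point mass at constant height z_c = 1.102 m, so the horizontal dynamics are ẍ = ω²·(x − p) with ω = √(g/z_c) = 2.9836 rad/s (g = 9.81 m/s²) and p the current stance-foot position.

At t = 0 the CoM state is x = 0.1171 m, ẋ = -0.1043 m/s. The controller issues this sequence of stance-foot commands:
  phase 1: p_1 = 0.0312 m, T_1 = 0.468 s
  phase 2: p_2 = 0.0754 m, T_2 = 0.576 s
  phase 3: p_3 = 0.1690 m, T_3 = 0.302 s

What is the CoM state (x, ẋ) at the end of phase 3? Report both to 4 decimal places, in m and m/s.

phase 1: p=0.0312, T=0.468, ωT=1.396325, cosh=2.143914, sinh=1.896409; start (x,ẋ)=(0.117100, -0.104300) → end (x,ẋ)=(0.149068, 0.262423)
phase 2: p=0.0754, T=0.576, ωT=1.718554, cosh=2.877891, sinh=2.698566; start (x,ẋ)=(0.149068, 0.262423) → end (x,ẋ)=(0.524761, 1.348358)
phase 3: p=0.1690, T=0.302, ωT=0.901047, cosh=1.434162, sinh=1.028018; start (x,ẋ)=(0.524761, 1.348358) → end (x,ẋ)=(1.143804, 3.024952)

x = 1.1438, ẋ = 3.0250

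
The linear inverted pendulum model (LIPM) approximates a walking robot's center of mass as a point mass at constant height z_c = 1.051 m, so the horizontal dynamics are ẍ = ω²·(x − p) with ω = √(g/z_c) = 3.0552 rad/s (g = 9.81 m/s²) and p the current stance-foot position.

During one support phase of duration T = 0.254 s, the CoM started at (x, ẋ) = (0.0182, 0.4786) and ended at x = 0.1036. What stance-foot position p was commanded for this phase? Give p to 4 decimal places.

ωT = 3.0552·0.254 = 0.776021; cosh(ωT) = 1.316521, sinh(ωT) = 0.856288
x(T) = p + (x₀−p)·cosh(ωT) + (ẋ₀/ω)·sinh(ωT) ⇒ p·(1 − cosh) = x(T) − x₀·cosh − (ẋ₀/ω)·sinh
numerator   = 0.1036 − (0.0182)·1.316521 − (0.4786/3.0552)·0.856288 = -0.054499
denominator = 1 − 1.316521 = -0.316521
p = -0.054499 / -0.316521 = 0.1722

p = 0.1722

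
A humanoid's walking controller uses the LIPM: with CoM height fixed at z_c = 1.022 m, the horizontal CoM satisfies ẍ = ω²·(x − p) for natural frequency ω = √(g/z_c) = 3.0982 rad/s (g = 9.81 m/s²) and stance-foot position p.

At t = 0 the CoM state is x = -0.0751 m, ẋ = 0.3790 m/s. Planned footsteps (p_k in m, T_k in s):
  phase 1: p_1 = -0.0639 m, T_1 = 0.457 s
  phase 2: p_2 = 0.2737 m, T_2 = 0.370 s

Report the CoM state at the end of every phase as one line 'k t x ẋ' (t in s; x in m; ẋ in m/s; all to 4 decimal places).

phase 1: p=-0.0639, T=0.457, ωT=1.415877, cosh=2.181406, sinh=1.938694; start (x,ẋ)=(-0.075100, 0.379000) → end (x,ẋ)=(0.148827, 0.759481)
phase 2: p=0.2737, T=0.370, ωT=1.146334, cosh=1.732218, sinh=1.414418; start (x,ẋ)=(0.148827, 0.759481) → end (x,ẋ)=(0.404117, 0.768373)

1 0.4570 0.1488 0.7595
2 0.8270 0.4041 0.7684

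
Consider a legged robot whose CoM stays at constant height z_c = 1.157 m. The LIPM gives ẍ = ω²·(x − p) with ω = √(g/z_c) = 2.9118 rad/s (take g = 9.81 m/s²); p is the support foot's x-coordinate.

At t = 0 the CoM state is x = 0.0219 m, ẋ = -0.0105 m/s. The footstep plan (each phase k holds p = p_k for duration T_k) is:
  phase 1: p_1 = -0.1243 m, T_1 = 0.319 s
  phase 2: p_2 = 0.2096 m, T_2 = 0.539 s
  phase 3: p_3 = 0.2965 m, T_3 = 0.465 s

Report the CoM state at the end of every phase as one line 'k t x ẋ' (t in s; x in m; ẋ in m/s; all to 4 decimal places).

1 0.3190 0.0858 0.4394
2 0.8580 0.2461 0.2728
3 1.3230 0.3617 0.2981

phase 1: p=-0.1243, T=0.319, ωT=0.928864, cosh=1.463317, sinh=1.068315; start (x,ẋ)=(0.021900, -0.010500) → end (x,ẋ)=(0.085785, 0.439422)
phase 2: p=0.2096, T=0.539, ωT=1.569460, cosh=2.506106, sinh=2.297948; start (x,ẋ)=(0.085785, 0.439422) → end (x,ẋ)=(0.246091, 0.272770)
phase 3: p=0.2965, T=0.465, ωT=1.353987, cosh=2.065522, sinh=1.807314; start (x,ẋ)=(0.246091, 0.272770) → end (x,ẋ)=(0.361683, 0.298132)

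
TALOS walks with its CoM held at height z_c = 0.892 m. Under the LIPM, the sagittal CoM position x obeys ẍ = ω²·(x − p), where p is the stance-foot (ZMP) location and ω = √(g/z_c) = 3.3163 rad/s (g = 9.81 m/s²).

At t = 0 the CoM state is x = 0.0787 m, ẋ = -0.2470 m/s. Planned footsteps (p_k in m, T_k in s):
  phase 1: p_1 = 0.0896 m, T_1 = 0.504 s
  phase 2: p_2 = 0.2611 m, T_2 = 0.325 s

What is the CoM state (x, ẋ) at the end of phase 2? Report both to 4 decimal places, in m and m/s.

phase 1: p=0.0896, T=0.504, ωT=1.671415, cosh=2.753836, sinh=2.565855; start (x,ẋ)=(0.078700, -0.247000) → end (x,ẋ)=(-0.131523, -0.772947)
phase 2: p=0.2611, T=0.325, ωT=1.077797, cosh=1.639273, sinh=1.298928; start (x,ẋ)=(-0.131523, -0.772947) → end (x,ẋ)=(-0.685264, -2.958349)

x = -0.6853, ẋ = -2.9583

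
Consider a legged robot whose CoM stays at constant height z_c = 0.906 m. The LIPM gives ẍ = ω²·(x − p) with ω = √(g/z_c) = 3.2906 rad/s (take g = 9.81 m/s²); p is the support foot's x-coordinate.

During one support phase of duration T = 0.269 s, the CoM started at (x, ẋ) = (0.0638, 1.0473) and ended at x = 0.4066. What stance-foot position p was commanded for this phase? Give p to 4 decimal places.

ωT = 3.2906·0.269 = 0.885171; cosh(ωT) = 1.418022, sinh(ωT) = 1.005378
x(T) = p + (x₀−p)·cosh(ωT) + (ẋ₀/ω)·sinh(ωT) ⇒ p·(1 − cosh) = x(T) − x₀·cosh − (ẋ₀/ω)·sinh
numerator   = 0.4066 − (0.0638)·1.418022 − (1.0473/3.2906)·1.005378 = -0.003852
denominator = 1 − 1.418022 = -0.418022
p = -0.003852 / -0.418022 = 0.0092

p = 0.0092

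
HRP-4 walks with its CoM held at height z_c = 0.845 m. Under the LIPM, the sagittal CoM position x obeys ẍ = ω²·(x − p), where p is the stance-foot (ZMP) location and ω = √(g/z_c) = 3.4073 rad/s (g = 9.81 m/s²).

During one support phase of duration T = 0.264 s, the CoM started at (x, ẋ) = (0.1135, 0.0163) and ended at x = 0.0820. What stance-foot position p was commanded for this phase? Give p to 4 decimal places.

p = 0.1977

ωT = 3.4073·0.264 = 0.899527; cosh(ωT) = 1.432601, sinh(ωT) = 1.025839
x(T) = p + (x₀−p)·cosh(ωT) + (ẋ₀/ω)·sinh(ωT) ⇒ p·(1 − cosh) = x(T) − x₀·cosh − (ẋ₀/ω)·sinh
numerator   = 0.0820 − (0.1135)·1.432601 − (0.0163/3.4073)·1.025839 = -0.085508
denominator = 1 − 1.432601 = -0.432601
p = -0.085508 / -0.432601 = 0.1977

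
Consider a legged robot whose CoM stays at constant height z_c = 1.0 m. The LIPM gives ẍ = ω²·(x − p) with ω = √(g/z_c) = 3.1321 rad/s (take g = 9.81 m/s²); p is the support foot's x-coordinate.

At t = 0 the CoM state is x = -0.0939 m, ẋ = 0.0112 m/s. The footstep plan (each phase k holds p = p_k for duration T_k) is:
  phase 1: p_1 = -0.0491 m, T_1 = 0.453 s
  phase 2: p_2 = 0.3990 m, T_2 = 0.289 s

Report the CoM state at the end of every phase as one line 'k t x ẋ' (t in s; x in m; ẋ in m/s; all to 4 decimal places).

phase 1: p=-0.0491, T=0.453, ωT=1.418841, cosh=2.187162, sinh=1.945168; start (x,ẋ)=(-0.093900, 0.011200) → end (x,ẋ)=(-0.140129, -0.248446)
phase 2: p=0.3990, T=0.289, ωT=0.905177, cosh=1.438420, sinh=1.033949; start (x,ẋ)=(-0.140129, -0.248446) → end (x,ẋ)=(-0.458510, -2.103303)

1 0.4530 -0.1401 -0.2484
2 0.7420 -0.4585 -2.1033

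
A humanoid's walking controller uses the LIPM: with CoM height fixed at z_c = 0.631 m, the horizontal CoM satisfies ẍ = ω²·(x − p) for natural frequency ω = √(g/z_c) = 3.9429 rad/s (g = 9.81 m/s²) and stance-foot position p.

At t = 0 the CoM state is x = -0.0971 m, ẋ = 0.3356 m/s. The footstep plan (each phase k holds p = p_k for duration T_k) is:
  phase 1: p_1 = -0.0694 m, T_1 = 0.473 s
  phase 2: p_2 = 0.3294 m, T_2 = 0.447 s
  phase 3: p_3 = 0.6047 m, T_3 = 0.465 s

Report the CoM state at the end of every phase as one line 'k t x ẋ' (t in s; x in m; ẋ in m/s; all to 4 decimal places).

1 0.4730 0.1072 0.7652
2 0.9200 0.2117 -0.1824
3 1.3850 -0.7968 -5.3075

phase 1: p=-0.0694, T=0.473, ωT=1.864992, cosh=3.305390, sinh=3.150492; start (x,ẋ)=(-0.097100, 0.335600) → end (x,ẋ)=(0.107195, 0.765197)
phase 2: p=0.3294, T=0.447, ωT=1.762476, cosh=2.999234, sinh=2.827615; start (x,ẋ)=(0.107195, 0.765197) → end (x,ẋ)=(0.211709, -0.182359)
phase 3: p=0.6047, T=0.465, ωT=1.833449, cosh=3.207641, sinh=3.047780; start (x,ẋ)=(0.211709, -0.182359) → end (x,ẋ)=(-0.796833, -5.307549)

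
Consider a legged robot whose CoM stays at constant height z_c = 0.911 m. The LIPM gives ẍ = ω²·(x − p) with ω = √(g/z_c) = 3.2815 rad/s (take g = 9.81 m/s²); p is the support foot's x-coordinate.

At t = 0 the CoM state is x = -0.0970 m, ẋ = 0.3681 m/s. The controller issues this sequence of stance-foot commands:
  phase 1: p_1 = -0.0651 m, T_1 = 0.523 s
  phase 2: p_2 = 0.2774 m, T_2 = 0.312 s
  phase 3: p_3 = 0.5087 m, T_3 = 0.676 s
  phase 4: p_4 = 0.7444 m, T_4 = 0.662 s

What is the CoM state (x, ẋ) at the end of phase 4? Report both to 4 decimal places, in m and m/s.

phase 1: p=-0.0651, T=0.523, ωT=1.716225, cosh=2.871614, sinh=2.691870; start (x,ẋ)=(-0.097000, 0.368100) → end (x,ẋ)=(0.145254, 0.775256)
phase 2: p=0.2774, T=0.312, ωT=1.023828, cosh=1.571524, sinh=1.212307; start (x,ẋ)=(0.145254, 0.775256) → end (x,ẋ)=(0.356138, 0.692634)
phase 3: p=0.5087, T=0.676, ωT=2.218294, cosh=4.650216, sinh=4.541421; start (x,ẋ)=(0.356138, 0.692634) → end (x,ẋ)=(0.757822, 0.947314)
phase 4: p=0.7444, T=0.662, ωT=2.172353, cosh=4.446413, sinh=4.332504; start (x,ẋ)=(0.757822, 0.947314) → end (x,ẋ)=(2.054799, 4.402966)

x = 2.0548, ẋ = 4.4030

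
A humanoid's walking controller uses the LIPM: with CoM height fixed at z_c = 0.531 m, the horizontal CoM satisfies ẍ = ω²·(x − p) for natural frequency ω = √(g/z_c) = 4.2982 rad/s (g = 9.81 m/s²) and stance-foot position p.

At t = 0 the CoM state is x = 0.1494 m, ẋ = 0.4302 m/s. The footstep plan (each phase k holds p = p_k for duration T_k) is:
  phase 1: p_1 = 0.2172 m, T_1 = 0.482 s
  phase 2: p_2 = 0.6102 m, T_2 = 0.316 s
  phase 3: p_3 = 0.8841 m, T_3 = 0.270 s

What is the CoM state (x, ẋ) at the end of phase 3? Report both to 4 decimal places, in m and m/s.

x = -0.4609, ẋ = -5.2686

phase 1: p=0.2172, T=0.482, ωT=2.071732, cosh=4.032266, sinh=3.906298; start (x,ẋ)=(0.149400, 0.430200) → end (x,ẋ)=(0.334788, 0.596315)
phase 2: p=0.6102, T=0.316, ωT=1.358231, cosh=2.073211, sinh=1.816096; start (x,ẋ)=(0.334788, 0.596315) → end (x,ẋ)=(0.291170, -0.913567)
phase 3: p=0.8841, T=0.270, ωT=1.160514, cosh=1.752449, sinh=1.439124; start (x,ẋ)=(0.291170, -0.913567) → end (x,ẋ)=(-0.460861, -5.268634)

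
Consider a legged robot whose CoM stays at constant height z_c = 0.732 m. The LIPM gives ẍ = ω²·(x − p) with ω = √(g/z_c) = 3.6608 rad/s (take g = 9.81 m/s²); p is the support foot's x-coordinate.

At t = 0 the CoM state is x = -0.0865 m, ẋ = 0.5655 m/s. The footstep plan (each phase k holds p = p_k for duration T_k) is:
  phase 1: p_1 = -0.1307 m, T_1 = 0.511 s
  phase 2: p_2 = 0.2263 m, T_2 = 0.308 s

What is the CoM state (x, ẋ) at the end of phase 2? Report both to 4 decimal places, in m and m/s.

phase 1: p=-0.1307, T=0.511, ωT=1.870669, cosh=3.323329, sinh=3.169308; start (x,ẋ)=(-0.086500, 0.565500) → end (x,ẋ)=(0.505768, 2.392160)
phase 2: p=0.2263, T=0.308, ωT=1.127526, cosh=1.705921, sinh=1.382088; start (x,ẋ)=(0.505768, 2.392160) → end (x,ẋ)=(1.606180, 5.494818)

x = 1.6062, ẋ = 5.4948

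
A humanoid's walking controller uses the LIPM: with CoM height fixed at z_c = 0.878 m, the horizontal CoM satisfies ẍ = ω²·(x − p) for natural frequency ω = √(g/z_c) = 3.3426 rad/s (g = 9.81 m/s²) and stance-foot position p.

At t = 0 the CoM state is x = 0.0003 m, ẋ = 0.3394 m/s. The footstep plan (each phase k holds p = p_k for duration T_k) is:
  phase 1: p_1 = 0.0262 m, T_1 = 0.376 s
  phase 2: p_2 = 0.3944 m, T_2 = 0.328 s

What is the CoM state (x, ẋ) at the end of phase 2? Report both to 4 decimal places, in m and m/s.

x = 0.1736, ẋ = -0.2864

phase 1: p=0.0262, T=0.376, ωT=1.256818, cosh=1.899389, sinh=1.614831; start (x,ẋ)=(0.000300, 0.339400) → end (x,ẋ)=(0.140972, 0.504851)
phase 2: p=0.3944, T=0.328, ωT=1.096373, cosh=1.663685, sinh=1.329604; start (x,ẋ)=(0.140972, 0.504851) → end (x,ẋ)=(0.173593, -0.286405)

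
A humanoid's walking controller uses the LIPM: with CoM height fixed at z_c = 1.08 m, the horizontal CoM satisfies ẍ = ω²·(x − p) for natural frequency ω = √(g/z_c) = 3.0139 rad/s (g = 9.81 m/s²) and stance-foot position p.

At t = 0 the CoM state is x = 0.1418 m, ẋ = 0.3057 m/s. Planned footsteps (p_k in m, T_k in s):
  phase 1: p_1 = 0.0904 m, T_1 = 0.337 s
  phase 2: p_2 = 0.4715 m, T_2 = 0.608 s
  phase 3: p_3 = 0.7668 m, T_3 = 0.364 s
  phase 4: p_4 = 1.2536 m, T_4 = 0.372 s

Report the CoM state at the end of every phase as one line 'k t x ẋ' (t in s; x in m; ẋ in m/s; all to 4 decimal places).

1 0.3370 0.2923 0.6632
2 0.9450 0.5674 0.4815
3 1.3090 0.6474 0.0015
4 1.6810 0.2255 -2.5028

phase 1: p=0.0904, T=0.337, ωT=1.015684, cosh=1.561703, sinh=1.199549; start (x,ẋ)=(0.141800, 0.305700) → end (x,ẋ)=(0.292342, 0.663240)
phase 2: p=0.4715, T=0.608, ωT=1.832451, cosh=3.204603, sinh=3.044583; start (x,ẋ)=(0.292342, 0.663240) → end (x,ẋ)=(0.567361, 0.481454)
phase 3: p=0.7668, T=0.364, ωT=1.097060, cosh=1.664598, sinh=1.330747; start (x,ẋ)=(0.567361, 0.481454) → end (x,ẋ)=(0.647395, 0.001532)
phase 4: p=1.2536, T=0.372, ωT=1.121171, cosh=1.697171, sinh=1.371273; start (x,ẋ)=(0.647395, 0.001532) → end (x,ẋ)=(0.225463, -2.502774)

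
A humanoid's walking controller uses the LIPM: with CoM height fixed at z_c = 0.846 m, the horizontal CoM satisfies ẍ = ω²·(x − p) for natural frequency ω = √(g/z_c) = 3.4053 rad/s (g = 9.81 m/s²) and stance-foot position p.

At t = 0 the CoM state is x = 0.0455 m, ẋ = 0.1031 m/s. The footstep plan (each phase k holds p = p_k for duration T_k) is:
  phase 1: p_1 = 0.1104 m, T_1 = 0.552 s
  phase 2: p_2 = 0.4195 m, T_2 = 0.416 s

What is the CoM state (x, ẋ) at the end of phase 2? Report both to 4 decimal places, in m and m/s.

phase 1: p=0.1104, T=0.552, ωT=1.879726, cosh=3.352169, sinh=3.199537; start (x,ẋ)=(0.045500, 0.103100) → end (x,ẋ)=(-0.010286, -0.361502)
phase 2: p=0.4195, T=0.416, ωT=1.416605, cosh=2.182817, sinh=1.940281; start (x,ẋ)=(-0.010286, -0.361502) → end (x,ẋ)=(-0.724621, -3.628788)

x = -0.7246, ẋ = -3.6288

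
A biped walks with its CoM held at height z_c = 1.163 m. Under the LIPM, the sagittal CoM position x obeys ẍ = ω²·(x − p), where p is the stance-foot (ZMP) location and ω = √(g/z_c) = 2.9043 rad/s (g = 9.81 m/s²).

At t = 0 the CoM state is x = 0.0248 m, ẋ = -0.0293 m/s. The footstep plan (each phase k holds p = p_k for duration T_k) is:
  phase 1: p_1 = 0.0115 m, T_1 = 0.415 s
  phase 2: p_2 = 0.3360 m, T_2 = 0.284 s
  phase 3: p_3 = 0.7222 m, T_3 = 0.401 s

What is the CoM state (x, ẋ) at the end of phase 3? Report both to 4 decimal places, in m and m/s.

phase 1: p=0.0115, T=0.415, ωT=1.205285, cosh=1.818658, sinh=1.519051; start (x,ẋ)=(0.024800, -0.029300) → end (x,ẋ)=(0.020363, 0.005390)
phase 2: p=0.3360, T=0.284, ωT=0.824821, cosh=1.359893, sinh=0.921580; start (x,ẋ)=(0.020363, 0.005390) → end (x,ẋ)=(-0.091522, -0.837486)
phase 3: p=0.7222, T=0.401, ωT=1.164624, cosh=1.758379, sinh=1.446339; start (x,ẋ)=(-0.091522, -0.837486) → end (x,ẋ)=(-1.125699, -4.890741)

x = -1.1257, ẋ = -4.8907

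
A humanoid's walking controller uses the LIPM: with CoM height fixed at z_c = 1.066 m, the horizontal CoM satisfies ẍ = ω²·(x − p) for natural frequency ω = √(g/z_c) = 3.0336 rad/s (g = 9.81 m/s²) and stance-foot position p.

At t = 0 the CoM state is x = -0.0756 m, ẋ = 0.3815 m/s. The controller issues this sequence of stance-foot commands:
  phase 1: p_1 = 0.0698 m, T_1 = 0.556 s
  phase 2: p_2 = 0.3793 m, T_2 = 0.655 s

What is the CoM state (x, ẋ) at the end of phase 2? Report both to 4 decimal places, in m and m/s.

x = -1.1610, ẋ = -4.5230

phase 1: p=0.0698, T=0.556, ωT=1.686682, cosh=2.793330, sinh=2.608197; start (x,ẋ)=(-0.075600, 0.381500) → end (x,ẋ)=(-0.008348, -0.084782)
phase 2: p=0.3793, T=0.655, ωT=1.987008, cosh=3.715392, sinh=3.578287; start (x,ẋ)=(-0.008348, -0.084782) → end (x,ẋ)=(-1.160970, -4.522955)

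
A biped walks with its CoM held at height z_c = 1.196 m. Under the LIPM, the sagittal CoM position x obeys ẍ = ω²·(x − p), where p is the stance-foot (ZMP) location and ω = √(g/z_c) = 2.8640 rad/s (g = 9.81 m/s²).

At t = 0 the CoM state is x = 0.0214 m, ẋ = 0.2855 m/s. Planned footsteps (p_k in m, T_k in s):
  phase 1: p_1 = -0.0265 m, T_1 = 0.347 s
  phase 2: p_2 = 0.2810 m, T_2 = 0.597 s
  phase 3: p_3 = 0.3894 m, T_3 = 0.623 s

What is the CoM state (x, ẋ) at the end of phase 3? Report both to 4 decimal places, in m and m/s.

x = 1.5538, ẋ = 3.4153

phase 1: p=-0.0265, T=0.347, ωT=0.993808, cosh=1.535833, sinh=1.165669; start (x,ẋ)=(0.021400, 0.285500) → end (x,ẋ)=(0.163267, 0.598393)
phase 2: p=0.2810, T=0.597, ωT=1.709808, cosh=2.854400, sinh=2.673500; start (x,ẋ)=(0.163267, 0.598393) → end (x,ẋ)=(0.503534, 0.806584)
phase 3: p=0.3894, T=0.623, ωT=1.784272, cosh=3.061581, sinh=2.893662; start (x,ẋ)=(0.503534, 0.806584) → end (x,ẋ)=(1.553768, 3.415301)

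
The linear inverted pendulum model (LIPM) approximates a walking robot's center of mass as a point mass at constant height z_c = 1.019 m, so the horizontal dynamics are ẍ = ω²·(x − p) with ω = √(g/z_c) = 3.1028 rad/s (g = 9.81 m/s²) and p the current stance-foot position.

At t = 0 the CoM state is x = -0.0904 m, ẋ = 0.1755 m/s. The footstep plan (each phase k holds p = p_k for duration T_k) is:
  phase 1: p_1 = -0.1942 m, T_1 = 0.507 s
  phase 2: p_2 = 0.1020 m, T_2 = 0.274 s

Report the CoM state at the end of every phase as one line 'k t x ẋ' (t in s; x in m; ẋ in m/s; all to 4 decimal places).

phase 1: p=-0.1942, T=0.507, ωT=1.573120, cosh=2.514532, sinh=2.307135; start (x,ẋ)=(-0.090400, 0.175500) → end (x,ẋ)=(0.197304, 1.184361)
phase 2: p=0.1020, T=0.274, ωT=0.850167, cosh=1.383691, sinh=0.956347; start (x,ẋ)=(0.197304, 1.184361) → end (x,ẋ)=(0.598916, 1.921590)

1 0.5070 0.1973 1.1844
2 0.7810 0.5989 1.9216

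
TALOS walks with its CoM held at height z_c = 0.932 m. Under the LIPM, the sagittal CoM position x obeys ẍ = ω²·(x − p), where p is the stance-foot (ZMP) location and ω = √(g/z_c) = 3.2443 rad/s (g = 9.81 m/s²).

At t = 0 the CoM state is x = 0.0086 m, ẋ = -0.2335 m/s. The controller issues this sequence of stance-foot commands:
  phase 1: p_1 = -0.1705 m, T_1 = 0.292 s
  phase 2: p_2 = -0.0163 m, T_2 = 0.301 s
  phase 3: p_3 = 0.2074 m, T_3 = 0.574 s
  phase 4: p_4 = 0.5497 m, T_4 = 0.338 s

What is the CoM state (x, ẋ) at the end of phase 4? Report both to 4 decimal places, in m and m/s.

phase 1: p=-0.1705, T=0.292, ωT=0.947336, cosh=1.483301, sinh=1.095528; start (x,ẋ)=(0.008600, -0.233500) → end (x,ẋ)=(0.016311, 0.290210)
phase 2: p=-0.0163, T=0.301, ωT=0.976534, cosh=1.515926, sinh=1.139312; start (x,ẋ)=(0.016311, 0.290210) → end (x,ẋ)=(0.135051, 0.560478)
phase 3: p=0.2074, T=0.574, ωT=1.862228, cosh=3.296696, sinh=3.141370; start (x,ẋ)=(0.135051, 0.560478) → end (x,ẋ)=(0.511583, 1.110376)
phase 4: p=0.5497, T=0.338, ωT=1.096573, cosh=1.663952, sinh=1.329938; start (x,ẋ)=(0.511583, 1.110376) → end (x,ẋ)=(0.941452, 1.683147)

x = 0.9415, ẋ = 1.6831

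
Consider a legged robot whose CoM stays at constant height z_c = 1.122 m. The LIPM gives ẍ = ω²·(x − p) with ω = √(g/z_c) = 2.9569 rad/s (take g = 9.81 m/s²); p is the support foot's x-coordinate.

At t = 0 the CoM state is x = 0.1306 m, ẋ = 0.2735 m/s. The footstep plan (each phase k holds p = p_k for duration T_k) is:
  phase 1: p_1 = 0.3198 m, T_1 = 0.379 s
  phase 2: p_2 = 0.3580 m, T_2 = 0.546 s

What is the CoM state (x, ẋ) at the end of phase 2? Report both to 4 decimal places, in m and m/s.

phase 1: p=0.3198, T=0.379, ωT=1.120665, cosh=1.696478, sinh=1.370415; start (x,ẋ)=(0.130600, 0.273500) → end (x,ẋ)=(0.125584, -0.302686)
phase 2: p=0.3580, T=0.546, ωT=1.614467, cosh=2.612104, sinh=2.413107; start (x,ẋ)=(0.125584, -0.302686) → end (x,ẋ)=(-0.496116, -2.449011)

x = -0.4961, ẋ = -2.4490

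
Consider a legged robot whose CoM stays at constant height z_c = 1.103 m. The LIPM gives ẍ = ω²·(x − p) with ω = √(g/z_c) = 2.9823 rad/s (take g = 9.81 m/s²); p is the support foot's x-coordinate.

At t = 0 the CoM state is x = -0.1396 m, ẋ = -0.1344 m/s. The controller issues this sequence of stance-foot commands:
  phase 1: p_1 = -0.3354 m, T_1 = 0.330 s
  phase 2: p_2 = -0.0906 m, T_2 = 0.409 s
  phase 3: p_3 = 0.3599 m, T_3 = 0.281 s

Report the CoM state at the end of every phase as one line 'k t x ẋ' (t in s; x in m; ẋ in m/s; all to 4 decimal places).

1 0.3300 -0.0887 0.4671
2 0.7390 0.1549 0.8685
3 1.0200 0.3523 0.6173

phase 1: p=-0.3354, T=0.330, ωT=0.984159, cosh=1.524657, sinh=1.150904; start (x,ẋ)=(-0.139600, -0.134400) → end (x,ẋ)=(-0.088739, 0.467138)
phase 2: p=-0.0906, T=0.409, ωT=1.219761, cosh=1.840839, sinh=1.545538; start (x,ẋ)=(-0.088739, 0.467138) → end (x,ẋ)=(0.154915, 0.868506)
phase 3: p=0.3599, T=0.281, ωT=0.838026, cosh=1.372182, sinh=0.939618; start (x,ẋ)=(0.154915, 0.868506) → end (x,ẋ)=(0.352259, 0.617334)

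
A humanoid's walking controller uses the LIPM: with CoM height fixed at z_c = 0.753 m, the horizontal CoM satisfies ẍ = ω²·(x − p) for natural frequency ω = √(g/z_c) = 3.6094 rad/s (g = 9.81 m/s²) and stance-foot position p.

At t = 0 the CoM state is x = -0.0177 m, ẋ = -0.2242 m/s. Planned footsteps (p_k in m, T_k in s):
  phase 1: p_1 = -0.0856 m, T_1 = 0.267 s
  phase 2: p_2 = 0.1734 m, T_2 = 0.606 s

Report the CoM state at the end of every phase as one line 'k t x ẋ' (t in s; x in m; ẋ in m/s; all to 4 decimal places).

phase 1: p=-0.0856, T=0.267, ωT=0.963710, cosh=1.501439, sinh=1.119964; start (x,ẋ)=(-0.017700, -0.224200) → end (x,ẋ)=(-0.053220, -0.062144)
phase 2: p=0.1734, T=0.606, ωT=2.187296, cosh=4.511654, sinh=4.399434; start (x,ẋ)=(-0.053220, -0.062144) → end (x,ẋ)=(-0.924775, -3.878935)

1 0.2670 -0.0532 -0.0621
2 0.8730 -0.9248 -3.8789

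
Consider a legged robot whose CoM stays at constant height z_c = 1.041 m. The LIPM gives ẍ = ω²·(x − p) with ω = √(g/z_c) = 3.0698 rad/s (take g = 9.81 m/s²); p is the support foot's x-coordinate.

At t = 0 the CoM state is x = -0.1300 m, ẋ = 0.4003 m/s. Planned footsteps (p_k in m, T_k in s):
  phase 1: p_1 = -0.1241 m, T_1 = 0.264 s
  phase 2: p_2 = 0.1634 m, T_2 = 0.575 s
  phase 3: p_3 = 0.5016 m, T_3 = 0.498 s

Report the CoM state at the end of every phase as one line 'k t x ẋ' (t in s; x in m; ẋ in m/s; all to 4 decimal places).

phase 1: p=-0.1241, T=0.264, ωT=0.810427, cosh=1.346768, sinh=0.902100; start (x,ẋ)=(-0.130000, 0.400300) → end (x,ẋ)=(-0.014413, 0.522773)
phase 2: p=0.1634, T=0.575, ωT=1.765135, cosh=3.006762, sinh=2.835599; start (x,ẋ)=(-0.014413, 0.522773) → end (x,ẋ)=(0.111649, 0.024044)
phase 3: p=0.5016, T=0.498, ωT=1.528760, cosh=2.414630, sinh=2.197826; start (x,ẋ)=(0.111649, 0.024044) → end (x,ẋ)=(-0.422773, -2.572898)

1 0.2640 -0.0144 0.5228
2 0.8390 0.1116 0.0240
3 1.3370 -0.4228 -2.5729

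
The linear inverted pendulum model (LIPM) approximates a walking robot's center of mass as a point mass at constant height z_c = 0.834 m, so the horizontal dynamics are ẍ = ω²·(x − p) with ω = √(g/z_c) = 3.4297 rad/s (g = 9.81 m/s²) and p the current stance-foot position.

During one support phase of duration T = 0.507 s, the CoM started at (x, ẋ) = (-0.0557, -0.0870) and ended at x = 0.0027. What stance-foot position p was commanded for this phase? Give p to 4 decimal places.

ωT = 3.4297·0.507 = 1.738858; cosh(ωT) = 2.933281, sinh(ωT) = 2.757560
x(T) = p + (x₀−p)·cosh(ωT) + (ẋ₀/ω)·sinh(ωT) ⇒ p·(1 − cosh) = x(T) − x₀·cosh − (ẋ₀/ω)·sinh
numerator   = 0.0027 − (-0.0557)·2.933281 − (-0.0870/3.4297)·2.757560 = 0.236034
denominator = 1 − 2.933281 = -1.933281
p = 0.236034 / -1.933281 = -0.1221

p = -0.1221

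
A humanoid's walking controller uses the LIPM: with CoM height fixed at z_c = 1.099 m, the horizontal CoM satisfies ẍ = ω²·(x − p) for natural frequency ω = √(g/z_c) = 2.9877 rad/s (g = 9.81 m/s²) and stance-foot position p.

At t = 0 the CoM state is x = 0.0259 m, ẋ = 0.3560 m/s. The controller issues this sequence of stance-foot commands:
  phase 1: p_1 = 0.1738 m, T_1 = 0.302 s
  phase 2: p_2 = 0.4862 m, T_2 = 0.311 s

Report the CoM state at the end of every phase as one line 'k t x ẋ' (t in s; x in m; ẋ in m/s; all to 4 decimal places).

phase 1: p=0.1738, T=0.302, ωT=0.902285, cosh=1.435436, sinh=1.029795; start (x,ẋ)=(0.025900, 0.356000) → end (x,ẋ)=(0.084204, 0.055969)
phase 2: p=0.4862, T=0.311, ωT=0.929175, cosh=1.463649, sinh=1.068769; start (x,ẋ)=(0.084204, 0.055969) → end (x,ẋ)=(-0.082159, -1.201719)

1 0.3020 0.0842 0.0560
2 0.6130 -0.0822 -1.2017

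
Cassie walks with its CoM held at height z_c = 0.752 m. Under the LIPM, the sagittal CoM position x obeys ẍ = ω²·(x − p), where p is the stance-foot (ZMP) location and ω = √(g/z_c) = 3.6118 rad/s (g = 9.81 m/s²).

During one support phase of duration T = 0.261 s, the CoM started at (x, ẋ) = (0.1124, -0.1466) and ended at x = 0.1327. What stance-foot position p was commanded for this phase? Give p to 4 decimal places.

p = -0.0224

ωT = 3.6118·0.261 = 0.942680; cosh(ωT) = 1.478217, sinh(ωT) = 1.088634
x(T) = p + (x₀−p)·cosh(ωT) + (ẋ₀/ω)·sinh(ωT) ⇒ p·(1 − cosh) = x(T) − x₀·cosh − (ẋ₀/ω)·sinh
numerator   = 0.1327 − (0.1124)·1.478217 − (-0.1466/3.6118)·1.088634 = 0.010735
denominator = 1 − 1.478217 = -0.478217
p = 0.010735 / -0.478217 = -0.0224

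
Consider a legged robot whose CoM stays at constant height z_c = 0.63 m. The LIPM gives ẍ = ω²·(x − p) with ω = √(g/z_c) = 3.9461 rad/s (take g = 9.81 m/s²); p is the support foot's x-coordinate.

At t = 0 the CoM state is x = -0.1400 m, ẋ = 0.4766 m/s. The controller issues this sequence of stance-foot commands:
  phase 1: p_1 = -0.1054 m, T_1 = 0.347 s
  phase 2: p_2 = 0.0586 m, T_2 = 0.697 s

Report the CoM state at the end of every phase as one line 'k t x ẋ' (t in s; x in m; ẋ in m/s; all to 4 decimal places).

phase 1: p=-0.1054, T=0.347, ωT=1.369297, cosh=2.093435, sinh=1.839149; start (x,ẋ)=(-0.140000, 0.476600) → end (x,ẋ)=(0.044295, 0.746623)
phase 2: p=0.0586, T=0.697, ωT=2.750432, cosh=7.856643, sinh=7.792743; start (x,ẋ)=(0.044295, 0.746623) → end (x,ẋ)=(1.420638, 5.426054)

1 0.3470 0.0443 0.7466
2 1.0440 1.4206 5.4261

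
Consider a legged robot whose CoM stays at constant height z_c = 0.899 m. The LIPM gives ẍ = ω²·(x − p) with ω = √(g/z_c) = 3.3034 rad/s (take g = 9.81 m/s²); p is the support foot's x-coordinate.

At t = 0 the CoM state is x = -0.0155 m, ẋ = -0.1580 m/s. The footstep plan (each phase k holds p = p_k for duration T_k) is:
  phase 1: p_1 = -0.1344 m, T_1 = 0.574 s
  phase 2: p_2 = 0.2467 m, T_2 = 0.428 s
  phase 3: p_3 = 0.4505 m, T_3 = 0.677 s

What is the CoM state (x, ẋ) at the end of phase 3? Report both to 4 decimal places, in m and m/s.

x = 1.2562, ẋ = 2.7642

phase 1: p=-0.1344, T=0.574, ωT=1.896152, cosh=3.405180, sinh=3.255034; start (x,ẋ)=(-0.015500, -0.158000) → end (x,ẋ)=(0.114789, 0.740475)
phase 2: p=0.2467, T=0.428, ωT=1.413855, cosh=2.177490, sinh=1.934286; start (x,ẋ)=(0.114789, 0.740475) → end (x,ẋ)=(0.393046, 0.769504)
phase 3: p=0.4505, T=0.677, ωT=2.236402, cosh=4.733218, sinh=4.626375; start (x,ẋ)=(0.393046, 0.769504) → end (x,ẋ)=(1.256242, 2.764181)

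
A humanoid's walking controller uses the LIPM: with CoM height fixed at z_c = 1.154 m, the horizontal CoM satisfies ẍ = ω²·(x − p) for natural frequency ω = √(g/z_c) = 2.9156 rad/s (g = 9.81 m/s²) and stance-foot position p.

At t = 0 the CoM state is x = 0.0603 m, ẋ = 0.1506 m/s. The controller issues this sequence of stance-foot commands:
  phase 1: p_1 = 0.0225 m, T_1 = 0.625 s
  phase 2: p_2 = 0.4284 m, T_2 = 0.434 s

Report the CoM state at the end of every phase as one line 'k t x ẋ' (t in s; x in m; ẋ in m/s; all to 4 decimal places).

1 0.6250 0.2980 0.8099
2 1.0590 0.6321 0.9297

phase 1: p=0.0225, T=0.625, ωT=1.822250, cosh=3.173711, sinh=3.012050; start (x,ẋ)=(0.060300, 0.150600) → end (x,ẋ)=(0.298048, 0.809918)
phase 2: p=0.4284, T=0.434, ωT=1.265370, cosh=1.913270, sinh=1.631135; start (x,ẋ)=(0.298048, 0.809918) → end (x,ẋ)=(0.632111, 0.929673)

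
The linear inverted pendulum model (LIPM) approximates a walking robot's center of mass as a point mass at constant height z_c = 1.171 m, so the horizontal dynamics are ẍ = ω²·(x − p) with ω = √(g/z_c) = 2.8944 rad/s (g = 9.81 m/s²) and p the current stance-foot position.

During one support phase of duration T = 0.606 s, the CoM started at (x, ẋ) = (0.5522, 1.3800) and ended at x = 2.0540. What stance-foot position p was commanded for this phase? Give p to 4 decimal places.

p = 0.4683

ωT = 2.8944·0.606 = 1.754006; cosh(ωT) = 2.975392, sinh(ωT) = 2.802313
x(T) = p + (x₀−p)·cosh(ωT) + (ẋ₀/ω)·sinh(ωT) ⇒ p·(1 − cosh) = x(T) − x₀·cosh − (ẋ₀/ω)·sinh
numerator   = 2.0540 − (0.5522)·2.975392 − (1.3800/2.8944)·2.802313 = -0.925106
denominator = 1 − 2.975392 = -1.975392
p = -0.925106 / -1.975392 = 0.4683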